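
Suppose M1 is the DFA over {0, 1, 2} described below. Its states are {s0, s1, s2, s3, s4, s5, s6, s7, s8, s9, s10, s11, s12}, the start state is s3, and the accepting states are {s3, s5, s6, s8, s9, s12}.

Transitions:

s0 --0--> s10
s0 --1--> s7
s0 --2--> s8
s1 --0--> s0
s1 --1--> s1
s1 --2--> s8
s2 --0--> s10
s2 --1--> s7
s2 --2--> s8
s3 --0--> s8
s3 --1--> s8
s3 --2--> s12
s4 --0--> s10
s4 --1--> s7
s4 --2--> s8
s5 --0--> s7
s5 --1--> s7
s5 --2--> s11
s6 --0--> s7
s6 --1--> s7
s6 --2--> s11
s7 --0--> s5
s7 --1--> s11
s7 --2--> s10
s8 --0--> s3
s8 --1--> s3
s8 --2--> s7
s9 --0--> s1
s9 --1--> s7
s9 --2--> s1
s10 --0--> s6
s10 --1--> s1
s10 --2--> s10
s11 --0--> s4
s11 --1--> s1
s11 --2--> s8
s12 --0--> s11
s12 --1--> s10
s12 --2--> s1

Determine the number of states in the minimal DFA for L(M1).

States {s2,s9} cannot be reached from the start state, so discard them.
Start with accepting vs non-accepting: {s3,s5,s6,s8,s12} | {s0,s1,s4,s7,s10,s11}.
Refine {s3,s5,s6,s8,s12} on symbol 0: members go to different blocks, giving {s5,s6,s12} and {s3,s8}.
On input 0, block {s0,s1,s4,s7,s10,s11} splits into {s0,s1,s4,s11} and {s7,s10}.
On input 0, block {s5,s6,s12} splits into {s5,s6} and {s12}.
Refine {s0,s1,s4,s11} on symbol 0: members go to different blocks, giving {s0,s4} and {s1,s11}.
Split {s3,s8} by δ(·,2) → {s3} and {s8}.
No further refinement is possible. Final partition (7 blocks): {s5,s6} | {s0,s4} | {s3} | {s7,s10} | {s12} | {s1,s11} | {s8}.

7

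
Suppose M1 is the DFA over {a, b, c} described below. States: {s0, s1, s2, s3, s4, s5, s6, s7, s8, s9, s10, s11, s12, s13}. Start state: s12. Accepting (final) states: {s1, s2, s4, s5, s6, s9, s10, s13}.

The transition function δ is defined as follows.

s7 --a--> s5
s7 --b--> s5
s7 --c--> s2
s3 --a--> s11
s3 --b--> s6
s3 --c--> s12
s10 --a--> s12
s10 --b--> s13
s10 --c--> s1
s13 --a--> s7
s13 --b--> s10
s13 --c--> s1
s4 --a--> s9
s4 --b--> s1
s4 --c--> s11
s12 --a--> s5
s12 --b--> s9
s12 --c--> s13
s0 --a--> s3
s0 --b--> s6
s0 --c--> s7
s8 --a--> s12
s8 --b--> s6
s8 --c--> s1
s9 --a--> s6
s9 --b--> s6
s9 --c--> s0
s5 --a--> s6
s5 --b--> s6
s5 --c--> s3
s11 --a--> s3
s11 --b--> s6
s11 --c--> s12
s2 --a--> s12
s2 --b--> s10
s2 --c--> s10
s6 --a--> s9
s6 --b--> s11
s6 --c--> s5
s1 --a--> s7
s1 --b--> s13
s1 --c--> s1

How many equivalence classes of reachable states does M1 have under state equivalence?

5

First remove the unreachable states {s4,s8}; 12 states remain.
Start with accepting vs non-accepting: {s1,s2,s5,s6,s9,s10,s13} | {s0,s3,s7,s11,s12}.
Refine {s1,s2,s5,s6,s9,s10,s13} on symbol a: members go to different blocks, giving {s1,s2,s10,s13} and {s5,s6,s9}.
On input a, block {s0,s3,s7,s11,s12} splits into {s0,s3,s11} and {s7,s12}.
Split {s5,s6,s9} by δ(·,b) → {s5,s9} and {s6}.
No further refinement is possible. Final partition (5 blocks): {s1,s2,s10,s13} | {s0,s3,s11} | {s5,s9} | {s7,s12} | {s6}.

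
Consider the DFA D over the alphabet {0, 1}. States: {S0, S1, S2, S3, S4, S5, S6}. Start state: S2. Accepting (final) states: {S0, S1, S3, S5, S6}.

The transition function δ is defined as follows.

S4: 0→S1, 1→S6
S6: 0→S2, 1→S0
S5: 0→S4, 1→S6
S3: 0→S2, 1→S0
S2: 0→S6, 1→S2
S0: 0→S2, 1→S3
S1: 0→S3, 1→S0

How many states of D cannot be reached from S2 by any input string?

BFS from S2 reaches {S0, S2, S3, S6}; the 3 state(s) S1, S4, S5 are never visited.

3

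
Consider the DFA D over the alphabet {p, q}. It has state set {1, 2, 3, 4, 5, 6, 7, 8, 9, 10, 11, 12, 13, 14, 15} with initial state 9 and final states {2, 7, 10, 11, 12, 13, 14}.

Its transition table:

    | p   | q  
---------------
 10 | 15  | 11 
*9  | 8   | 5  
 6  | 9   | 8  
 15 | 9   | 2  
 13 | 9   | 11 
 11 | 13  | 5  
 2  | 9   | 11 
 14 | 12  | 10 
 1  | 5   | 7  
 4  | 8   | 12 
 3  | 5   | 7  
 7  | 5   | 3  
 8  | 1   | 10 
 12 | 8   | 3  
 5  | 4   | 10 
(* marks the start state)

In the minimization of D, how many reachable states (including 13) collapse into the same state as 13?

2

Reachable states from the start: {1,2,3,4,5,7,8,9,10,11,12,13,15}. Unreachable: {6,14} — drop them.
P0 = {2,7,10,11,12,13} | {1,3,4,5,8,9,15}.
Split {2,7,10,11,12,13} by δ(·,p) → {2,7,10,12,13} and {11}.
On input q, block {2,7,10,12,13} splits into {2,10,13} and {7,12}.
On input q, block {1,3,4,5,8,9,15} splits into {1,3,4} and {5,8,15} and {9}.
Split {2,10,13} by δ(·,p) → {2,13} and {10}.
Split {5,8,15} by δ(·,p) → {5,8} and {15}.
The partition is now stable with 8 blocks: {2,13} | {1,3,4} | {11} | {7,12} | {5,8} | {9} | {10} | {15}.
The equivalence class containing 13 is {2,13}, of size 2.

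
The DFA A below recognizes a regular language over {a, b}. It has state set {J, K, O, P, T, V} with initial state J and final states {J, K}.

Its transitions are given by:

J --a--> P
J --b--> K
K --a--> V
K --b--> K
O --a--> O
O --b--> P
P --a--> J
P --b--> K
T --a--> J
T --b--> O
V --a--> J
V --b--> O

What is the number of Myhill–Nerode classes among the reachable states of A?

Reachable states from the start: {J,K,O,P,V}. Unreachable: {T} — drop them.
Start with accepting vs non-accepting: {J,K} | {O,P,V}.
Refine {O,P,V} on symbol a: members go to different blocks, giving {P,V} and {O}.
Split {P,V} by δ(·,b) → {P} and {V}.
Refine {J,K} on symbol a: members go to different blocks, giving {J} and {K}.
Stable partition: {J} | {P} | {O} | {V} | {K} — 5 equivalence classes.

5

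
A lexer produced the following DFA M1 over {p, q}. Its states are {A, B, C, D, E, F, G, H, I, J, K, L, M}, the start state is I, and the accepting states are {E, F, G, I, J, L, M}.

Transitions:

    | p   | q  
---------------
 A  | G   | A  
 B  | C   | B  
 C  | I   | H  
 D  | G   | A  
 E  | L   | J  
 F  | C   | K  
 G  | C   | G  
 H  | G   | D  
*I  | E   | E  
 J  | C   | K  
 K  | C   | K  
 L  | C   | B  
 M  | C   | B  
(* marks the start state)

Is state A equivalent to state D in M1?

Yes

Reachable states from the start: {A,B,C,D,E,G,H,I,J,K,L}. Unreachable: {F,M} — drop them.
Initial partition by acceptance: {E,G,I,J,L} | {A,B,C,D,H,K}.
Split {E,G,I,J,L} by δ(·,p) → {G,J,L} and {E,I}.
On input q, block {G,J,L} splits into {J,L} and {G}.
Split {A,B,C,D,H,K} by δ(·,p) → {A,D,H} and {B,K} and {C}.
Split {E,I} by δ(·,p) → {E} and {I}.
The partition is now stable with 7 blocks: {J,L} | {A,D,H} | {E} | {G} | {B,K} | {C} | {I}.
A and D lie in the same block of the stable partition, so they are equivalent — no string distinguishes them.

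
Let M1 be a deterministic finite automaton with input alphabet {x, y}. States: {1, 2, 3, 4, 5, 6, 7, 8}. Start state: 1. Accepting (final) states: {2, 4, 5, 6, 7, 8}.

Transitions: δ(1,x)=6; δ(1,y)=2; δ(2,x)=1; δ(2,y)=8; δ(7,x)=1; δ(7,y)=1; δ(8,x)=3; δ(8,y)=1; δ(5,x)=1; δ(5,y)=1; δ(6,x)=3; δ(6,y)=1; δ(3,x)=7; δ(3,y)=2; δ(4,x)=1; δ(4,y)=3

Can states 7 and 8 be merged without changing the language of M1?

Reachable states from the start: {1,2,3,6,7,8}. Unreachable: {4,5} — drop them.
P0 = {2,6,7,8} | {1,3}.
Refine {2,6,7,8} on symbol y: members go to different blocks, giving {6,7,8} and {2}.
The partition is now stable with 3 blocks: {6,7,8} | {1,3} | {2}.
7 and 8 lie in the same block of the stable partition, so they are equivalent — no string distinguishes them.

Yes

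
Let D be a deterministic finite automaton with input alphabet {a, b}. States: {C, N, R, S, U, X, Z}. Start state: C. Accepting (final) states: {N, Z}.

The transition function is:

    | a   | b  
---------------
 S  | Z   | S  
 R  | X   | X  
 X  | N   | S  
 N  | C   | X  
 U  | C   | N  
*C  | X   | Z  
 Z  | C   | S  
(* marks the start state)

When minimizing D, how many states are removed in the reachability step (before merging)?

No path from C leads to R, U; the other 5 states are all reachable.

2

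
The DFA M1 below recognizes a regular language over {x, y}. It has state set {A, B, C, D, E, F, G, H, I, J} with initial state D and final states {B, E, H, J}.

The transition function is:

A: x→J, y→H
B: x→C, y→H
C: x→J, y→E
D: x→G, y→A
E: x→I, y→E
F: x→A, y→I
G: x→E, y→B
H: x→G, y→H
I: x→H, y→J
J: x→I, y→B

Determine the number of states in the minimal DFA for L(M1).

3

First remove the unreachable states {F}; 9 states remain.
P0 = {B,E,H,J} | {A,C,D,G,I}.
Split {A,C,D,G,I} by δ(·,x) → {A,C,G,I} and {D}.
Stable partition: {B,E,H,J} | {A,C,G,I} | {D} — 3 equivalence classes.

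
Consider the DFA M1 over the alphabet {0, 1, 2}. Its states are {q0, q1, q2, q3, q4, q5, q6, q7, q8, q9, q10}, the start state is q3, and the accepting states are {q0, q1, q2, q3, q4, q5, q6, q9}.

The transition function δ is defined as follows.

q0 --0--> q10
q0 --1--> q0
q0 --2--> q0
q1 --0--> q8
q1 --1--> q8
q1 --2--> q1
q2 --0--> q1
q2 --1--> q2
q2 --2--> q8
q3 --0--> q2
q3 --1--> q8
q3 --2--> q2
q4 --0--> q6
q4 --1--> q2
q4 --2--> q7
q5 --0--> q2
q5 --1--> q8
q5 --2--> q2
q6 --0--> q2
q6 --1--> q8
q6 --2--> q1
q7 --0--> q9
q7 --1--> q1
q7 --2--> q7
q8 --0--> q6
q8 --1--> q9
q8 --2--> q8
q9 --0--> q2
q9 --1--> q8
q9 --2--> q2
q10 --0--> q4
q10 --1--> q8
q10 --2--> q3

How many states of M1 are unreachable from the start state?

No path from q3 leads to q0, q4, q5, q7, q10; the other 6 states are all reachable.

5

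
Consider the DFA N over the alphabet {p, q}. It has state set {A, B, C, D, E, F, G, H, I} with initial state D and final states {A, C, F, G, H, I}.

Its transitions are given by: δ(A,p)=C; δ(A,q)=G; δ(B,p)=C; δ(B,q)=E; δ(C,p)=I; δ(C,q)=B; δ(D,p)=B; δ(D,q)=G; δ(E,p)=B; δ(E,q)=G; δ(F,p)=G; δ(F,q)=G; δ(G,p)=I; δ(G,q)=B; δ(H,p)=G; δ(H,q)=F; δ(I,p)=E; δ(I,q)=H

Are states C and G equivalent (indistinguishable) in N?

Reachable states from the start: {B,C,D,E,F,G,H,I}. Unreachable: {A} — drop them.
Start with accepting vs non-accepting: {C,F,G,H,I} | {B,D,E}.
On input p, block {C,F,G,H,I} splits into {C,F,G,H} and {I}.
Split {C,F,G,H} by δ(·,p) → {C,G} and {F,H}.
On input p, block {B,D,E} splits into {D,E} and {B}.
Split {F,H} by δ(·,q) → {F} and {H}.
The partition is now stable with 6 blocks: {C,G} | {D,E} | {I} | {F} | {B} | {H}.
C and G lie in the same block of the stable partition, so they are equivalent — no string distinguishes them.

Yes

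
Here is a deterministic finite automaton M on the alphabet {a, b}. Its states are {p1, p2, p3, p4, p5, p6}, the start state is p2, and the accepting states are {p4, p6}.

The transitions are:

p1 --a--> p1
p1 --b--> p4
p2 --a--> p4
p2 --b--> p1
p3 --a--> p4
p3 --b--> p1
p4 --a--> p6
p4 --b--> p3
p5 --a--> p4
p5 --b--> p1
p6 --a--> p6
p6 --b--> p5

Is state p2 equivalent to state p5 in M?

Yes

Start with accepting vs non-accepting: {p4,p6} | {p1,p2,p3,p5}.
On input a, block {p1,p2,p3,p5} splits into {p2,p3,p5} and {p1}.
Stable partition: {p4,p6} | {p2,p3,p5} | {p1} — 3 equivalence classes.
p2 and p5 lie in the same block of the stable partition, so they are equivalent — no string distinguishes them.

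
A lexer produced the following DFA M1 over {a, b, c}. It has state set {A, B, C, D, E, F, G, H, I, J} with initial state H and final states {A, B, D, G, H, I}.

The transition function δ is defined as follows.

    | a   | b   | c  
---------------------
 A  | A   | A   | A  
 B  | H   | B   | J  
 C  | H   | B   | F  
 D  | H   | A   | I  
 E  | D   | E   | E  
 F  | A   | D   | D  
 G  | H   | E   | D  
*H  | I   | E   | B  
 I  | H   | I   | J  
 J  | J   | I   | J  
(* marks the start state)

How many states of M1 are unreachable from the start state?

3

Starting at H and following transitions, the reachable set is {A, B, D, E, H, I, J}. That leaves C, F, G unreachable — 3 in total.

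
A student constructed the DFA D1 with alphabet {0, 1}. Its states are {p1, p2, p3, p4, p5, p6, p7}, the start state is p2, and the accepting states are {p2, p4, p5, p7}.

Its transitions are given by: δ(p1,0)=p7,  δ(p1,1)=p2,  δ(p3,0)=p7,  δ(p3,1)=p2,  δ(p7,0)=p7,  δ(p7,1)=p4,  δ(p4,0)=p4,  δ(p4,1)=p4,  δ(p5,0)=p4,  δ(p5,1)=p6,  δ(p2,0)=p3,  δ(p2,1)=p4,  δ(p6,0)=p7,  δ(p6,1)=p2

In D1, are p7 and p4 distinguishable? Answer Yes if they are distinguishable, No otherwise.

States {p1,p5,p6} cannot be reached from the start state, so discard them.
Initial partition by acceptance: {p2,p4,p7} | {p3}.
Refine {p2,p4,p7} on symbol 0: members go to different blocks, giving {p4,p7} and {p2}.
The partition is now stable with 3 blocks: {p4,p7} | {p3} | {p2}.
p7 and p4 lie in the same block of the stable partition, so they are equivalent — no string distinguishes them.

No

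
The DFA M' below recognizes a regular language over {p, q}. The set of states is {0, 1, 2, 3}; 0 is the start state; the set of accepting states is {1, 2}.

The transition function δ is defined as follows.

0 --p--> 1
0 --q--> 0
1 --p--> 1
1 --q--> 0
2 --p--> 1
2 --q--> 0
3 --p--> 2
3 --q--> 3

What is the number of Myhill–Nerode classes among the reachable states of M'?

Reachable states from the start: {0,1}. Unreachable: {2,3} — drop them.
P0 = {1} | {0}.
The partition is now stable with 2 blocks: {1} | {0}.

2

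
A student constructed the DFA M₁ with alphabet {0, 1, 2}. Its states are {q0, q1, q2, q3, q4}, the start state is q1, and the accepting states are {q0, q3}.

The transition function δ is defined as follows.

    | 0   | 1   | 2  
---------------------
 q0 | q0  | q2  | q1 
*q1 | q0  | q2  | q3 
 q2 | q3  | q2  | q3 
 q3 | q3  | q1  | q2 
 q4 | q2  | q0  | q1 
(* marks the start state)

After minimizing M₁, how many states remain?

Reachable states from the start: {q0,q1,q2,q3}. Unreachable: {q4} — drop them.
P0 = {q0,q3} | {q1,q2}.
The partition is now stable with 2 blocks: {q0,q3} | {q1,q2}.

2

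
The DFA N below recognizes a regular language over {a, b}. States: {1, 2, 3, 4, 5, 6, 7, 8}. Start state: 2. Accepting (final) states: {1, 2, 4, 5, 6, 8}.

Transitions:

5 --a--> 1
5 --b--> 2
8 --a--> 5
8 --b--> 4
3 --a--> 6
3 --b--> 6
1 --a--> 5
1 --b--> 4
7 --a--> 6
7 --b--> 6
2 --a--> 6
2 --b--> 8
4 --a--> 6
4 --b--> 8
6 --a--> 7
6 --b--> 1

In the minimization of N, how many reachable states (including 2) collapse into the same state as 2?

Reachable states from the start: {1,2,4,5,6,7,8}. Unreachable: {3} — drop them.
Initial partition by acceptance: {1,2,4,5,6,8} | {7}.
On input a, block {1,2,4,5,6,8} splits into {1,2,4,5,8} and {6}.
Split {1,2,4,5,8} by δ(·,a) → {1,5,8} and {2,4}.
No further refinement is possible. Final partition (4 blocks): {1,5,8} | {7} | {6} | {2,4}.
State 2 belongs to the block {2,4}, which has 2 states.

2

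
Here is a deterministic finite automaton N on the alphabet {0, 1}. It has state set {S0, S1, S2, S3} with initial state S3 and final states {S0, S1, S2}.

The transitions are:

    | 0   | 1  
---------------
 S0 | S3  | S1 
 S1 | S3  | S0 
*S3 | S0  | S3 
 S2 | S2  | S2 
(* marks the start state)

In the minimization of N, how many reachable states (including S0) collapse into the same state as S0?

First remove the unreachable states {S2}; 3 states remain.
Initial partition by acceptance: {S0,S1} | {S3}.
The partition is now stable with 2 blocks: {S0,S1} | {S3}.
The equivalence class containing S0 is {S0,S1}, of size 2.

2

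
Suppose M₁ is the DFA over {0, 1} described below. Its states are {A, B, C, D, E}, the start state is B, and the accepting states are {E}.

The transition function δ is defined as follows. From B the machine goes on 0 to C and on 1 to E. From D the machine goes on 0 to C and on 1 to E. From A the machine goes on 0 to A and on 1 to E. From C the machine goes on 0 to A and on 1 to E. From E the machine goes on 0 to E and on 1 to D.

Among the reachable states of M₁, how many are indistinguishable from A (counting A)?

Start with accepting vs non-accepting: {E} | {A,B,C,D}.
No further refinement is possible. Final partition (2 blocks): {E} | {A,B,C,D}.
The equivalence class containing A is {A,B,C,D}, of size 4.

4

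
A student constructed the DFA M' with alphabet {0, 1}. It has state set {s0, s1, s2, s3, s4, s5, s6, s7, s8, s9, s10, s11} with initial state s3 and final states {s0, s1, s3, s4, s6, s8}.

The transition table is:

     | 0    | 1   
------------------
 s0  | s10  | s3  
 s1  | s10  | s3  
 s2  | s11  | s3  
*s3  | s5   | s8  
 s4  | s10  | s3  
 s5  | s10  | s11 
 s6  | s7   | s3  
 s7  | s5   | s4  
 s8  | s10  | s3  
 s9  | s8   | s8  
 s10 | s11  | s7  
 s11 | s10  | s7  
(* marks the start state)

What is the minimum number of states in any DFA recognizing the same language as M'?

First remove the unreachable states {s0,s1,s2,s6,s9}; 7 states remain.
P0 = {s3,s4,s8} | {s5,s7,s10,s11}.
On input 1, block {s5,s7,s10,s11} splits into {s5,s10,s11} and {s7}.
Refine {s5,s10,s11} on symbol 1: members go to different blocks, giving {s10,s11} and {s5}.
On input 0, block {s3,s4,s8} splits into {s4,s8} and {s3}.
No further refinement is possible. Final partition (5 blocks): {s4,s8} | {s10,s11} | {s7} | {s5} | {s3}.

5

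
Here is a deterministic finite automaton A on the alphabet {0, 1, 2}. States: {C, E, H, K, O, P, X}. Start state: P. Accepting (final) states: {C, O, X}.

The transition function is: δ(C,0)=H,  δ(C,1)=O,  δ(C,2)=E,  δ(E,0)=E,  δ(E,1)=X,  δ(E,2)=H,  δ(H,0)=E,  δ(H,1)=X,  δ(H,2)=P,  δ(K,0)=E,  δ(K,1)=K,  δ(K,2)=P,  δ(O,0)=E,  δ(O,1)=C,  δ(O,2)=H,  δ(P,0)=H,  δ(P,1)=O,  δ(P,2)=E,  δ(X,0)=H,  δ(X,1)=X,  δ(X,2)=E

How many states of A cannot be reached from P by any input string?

1

Starting at P and following transitions, the reachable set is {C, E, H, O, P, X}. That leaves K unreachable — 1 in total.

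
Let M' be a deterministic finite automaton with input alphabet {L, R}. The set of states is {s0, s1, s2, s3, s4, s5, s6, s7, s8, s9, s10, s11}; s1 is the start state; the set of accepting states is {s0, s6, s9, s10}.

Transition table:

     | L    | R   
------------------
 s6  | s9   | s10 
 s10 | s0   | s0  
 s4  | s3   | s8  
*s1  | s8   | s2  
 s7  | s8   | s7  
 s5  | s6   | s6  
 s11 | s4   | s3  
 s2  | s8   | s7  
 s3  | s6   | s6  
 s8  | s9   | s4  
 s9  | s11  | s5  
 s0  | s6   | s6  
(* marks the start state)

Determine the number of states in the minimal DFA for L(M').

Every state is reachable, so we keep all 12.
Initial partition by acceptance: {s0,s6,s9,s10} | {s1,s2,s3,s4,s5,s7,s8,s11}.
On input L, block {s0,s6,s9,s10} splits into {s0,s6,s10} and {s9}.
Refine {s0,s6,s10} on symbol L: members go to different blocks, giving {s0,s10} and {s6}.
On input L, block {s0,s10} splits into {s0} and {s10}.
Refine {s1,s2,s3,s4,s5,s7,s8,s11} on symbol L: members go to different blocks, giving {s1,s2,s4,s7,s11} and {s3,s5} and {s8}.
On input L, block {s1,s2,s4,s7,s11} splits into {s1,s2,s7} and {s4} and {s11}.
No further refinement is possible. Final partition (9 blocks): {s0} | {s1,s2,s7} | {s9} | {s6} | {s10} | {s3,s5} | {s8} | {s4} | {s11}.

9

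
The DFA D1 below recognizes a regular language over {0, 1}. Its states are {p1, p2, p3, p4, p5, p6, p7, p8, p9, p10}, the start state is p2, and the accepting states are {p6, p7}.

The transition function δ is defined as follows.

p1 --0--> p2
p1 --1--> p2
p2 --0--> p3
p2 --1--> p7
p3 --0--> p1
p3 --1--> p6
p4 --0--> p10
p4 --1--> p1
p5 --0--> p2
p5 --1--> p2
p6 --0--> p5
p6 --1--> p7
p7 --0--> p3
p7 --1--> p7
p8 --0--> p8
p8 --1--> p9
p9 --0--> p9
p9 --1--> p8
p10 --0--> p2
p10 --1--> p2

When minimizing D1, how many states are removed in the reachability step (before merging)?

No path from p2 leads to p4, p8, p9, p10; the other 6 states are all reachable.

4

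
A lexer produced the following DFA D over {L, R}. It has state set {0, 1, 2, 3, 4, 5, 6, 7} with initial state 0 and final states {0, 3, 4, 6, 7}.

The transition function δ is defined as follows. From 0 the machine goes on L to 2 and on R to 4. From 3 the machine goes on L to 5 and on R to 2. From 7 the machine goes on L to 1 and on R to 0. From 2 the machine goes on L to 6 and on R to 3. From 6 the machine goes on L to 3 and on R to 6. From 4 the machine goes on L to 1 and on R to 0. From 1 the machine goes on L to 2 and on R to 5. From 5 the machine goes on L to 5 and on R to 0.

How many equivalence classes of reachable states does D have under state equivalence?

States {7} cannot be reached from the start state, so discard them.
P0 = {0,3,4,6} | {1,2,5}.
Split {0,3,4,6} by δ(·,L) → {0,3,4} and {6}.
On input R, block {0,3,4} splits into {0,4} and {3}.
Split {1,2,5} by δ(·,L) → {1,5} and {2}.
Refine {0,4} on symbol L: members go to different blocks, giving {0} and {4}.
Split {1,5} by δ(·,L) → {1} and {5}.
The partition is now stable with 7 blocks: {0} | {1} | {6} | {3} | {2} | {4} | {5}.

7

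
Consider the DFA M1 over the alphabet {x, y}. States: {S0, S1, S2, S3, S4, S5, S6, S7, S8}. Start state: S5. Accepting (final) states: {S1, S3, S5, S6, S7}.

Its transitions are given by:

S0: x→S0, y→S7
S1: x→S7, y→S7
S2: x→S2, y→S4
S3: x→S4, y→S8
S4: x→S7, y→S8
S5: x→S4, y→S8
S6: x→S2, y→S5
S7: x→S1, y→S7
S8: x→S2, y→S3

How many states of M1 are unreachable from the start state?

2

Starting at S5 and following transitions, the reachable set is {S1, S2, S3, S4, S5, S7, S8}. That leaves S0, S6 unreachable — 2 in total.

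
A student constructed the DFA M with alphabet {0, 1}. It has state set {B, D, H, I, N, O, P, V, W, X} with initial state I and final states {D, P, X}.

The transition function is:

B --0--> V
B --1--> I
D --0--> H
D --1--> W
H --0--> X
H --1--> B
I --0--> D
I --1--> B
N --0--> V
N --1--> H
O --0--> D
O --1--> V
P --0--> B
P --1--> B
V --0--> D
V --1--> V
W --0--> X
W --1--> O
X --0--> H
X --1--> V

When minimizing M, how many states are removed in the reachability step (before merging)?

2

Starting at I and following transitions, the reachable set is {B, D, H, I, O, V, W, X}. That leaves N, P unreachable — 2 in total.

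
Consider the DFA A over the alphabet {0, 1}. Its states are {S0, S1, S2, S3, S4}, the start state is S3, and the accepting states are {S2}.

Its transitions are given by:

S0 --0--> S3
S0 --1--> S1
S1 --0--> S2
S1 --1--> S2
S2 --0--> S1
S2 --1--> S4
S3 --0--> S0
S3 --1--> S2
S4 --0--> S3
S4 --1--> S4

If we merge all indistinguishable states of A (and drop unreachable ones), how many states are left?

Initial partition by acceptance: {S2} | {S0,S1,S3,S4}.
Split {S0,S1,S3,S4} by δ(·,0) → {S0,S3,S4} and {S1}.
Split {S0,S3,S4} by δ(·,1) → {S0} and {S3} and {S4}.
The partition is now stable with 5 blocks: {S2} | {S0} | {S1} | {S3} | {S4}.

5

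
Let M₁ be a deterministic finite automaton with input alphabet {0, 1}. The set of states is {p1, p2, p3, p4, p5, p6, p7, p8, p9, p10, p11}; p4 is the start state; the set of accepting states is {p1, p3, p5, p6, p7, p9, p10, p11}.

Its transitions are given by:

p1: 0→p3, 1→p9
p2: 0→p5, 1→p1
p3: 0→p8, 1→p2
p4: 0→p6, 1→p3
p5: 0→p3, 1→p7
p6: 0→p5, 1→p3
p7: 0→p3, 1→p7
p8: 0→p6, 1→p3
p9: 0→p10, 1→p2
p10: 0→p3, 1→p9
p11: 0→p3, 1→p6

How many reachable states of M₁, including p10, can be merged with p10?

2

Reachable states from the start: {p1,p2,p3,p4,p5,p6,p7,p8,p9,p10}. Unreachable: {p11} — drop them.
Initial partition by acceptance: {p1,p3,p5,p6,p7,p9,p10} | {p2,p4,p8}.
On input 0, block {p1,p3,p5,p6,p7,p9,p10} splits into {p1,p5,p6,p7,p9,p10} and {p3}.
Refine {p1,p5,p6,p7,p9,p10} on symbol 0: members go to different blocks, giving {p1,p5,p7,p10} and {p6,p9}.
On input 1, block {p1,p5,p7,p10} splits into {p1,p10} and {p5,p7}.
On input 0, block {p2,p4,p8} splits into {p4,p8} and {p2}.
On input 0, block {p6,p9} splits into {p6} and {p9}.
No further refinement is possible. Final partition (7 blocks): {p1,p10} | {p4,p8} | {p3} | {p6} | {p5,p7} | {p2} | {p9}.
The equivalence class containing p10 is {p1,p10}, of size 2.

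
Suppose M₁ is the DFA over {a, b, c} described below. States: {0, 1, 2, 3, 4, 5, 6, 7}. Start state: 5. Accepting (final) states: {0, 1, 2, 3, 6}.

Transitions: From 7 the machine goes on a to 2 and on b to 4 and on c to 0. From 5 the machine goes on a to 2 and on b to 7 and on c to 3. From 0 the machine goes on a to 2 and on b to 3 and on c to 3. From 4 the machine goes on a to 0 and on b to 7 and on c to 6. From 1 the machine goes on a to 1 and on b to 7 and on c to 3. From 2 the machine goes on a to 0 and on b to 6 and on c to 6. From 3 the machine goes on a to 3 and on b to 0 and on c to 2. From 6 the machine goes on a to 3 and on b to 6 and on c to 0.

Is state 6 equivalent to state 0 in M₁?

States {1} cannot be reached from the start state, so discard them.
P0 = {0,2,3,6} | {4,5,7}.
Stable partition: {0,2,3,6} | {4,5,7} — 2 equivalence classes.
6 and 0 lie in the same block of the stable partition, so they are equivalent — no string distinguishes them.

Yes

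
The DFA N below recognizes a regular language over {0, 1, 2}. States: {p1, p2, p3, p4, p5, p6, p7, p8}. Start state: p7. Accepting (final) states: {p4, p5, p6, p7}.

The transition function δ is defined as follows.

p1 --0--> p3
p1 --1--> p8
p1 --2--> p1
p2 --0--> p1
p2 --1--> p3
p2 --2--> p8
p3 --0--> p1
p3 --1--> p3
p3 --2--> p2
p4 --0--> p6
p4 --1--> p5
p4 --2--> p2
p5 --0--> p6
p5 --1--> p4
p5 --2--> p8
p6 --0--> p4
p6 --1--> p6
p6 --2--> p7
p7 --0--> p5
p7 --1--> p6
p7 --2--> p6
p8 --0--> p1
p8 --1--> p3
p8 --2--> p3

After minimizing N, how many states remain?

3

All states are reachable from the start state.
Initial partition by acceptance: {p4,p5,p6,p7} | {p1,p2,p3,p8}.
On input 2, block {p4,p5,p6,p7} splits into {p4,p5} and {p6,p7}.
No further refinement is possible. Final partition (3 blocks): {p4,p5} | {p1,p2,p3,p8} | {p6,p7}.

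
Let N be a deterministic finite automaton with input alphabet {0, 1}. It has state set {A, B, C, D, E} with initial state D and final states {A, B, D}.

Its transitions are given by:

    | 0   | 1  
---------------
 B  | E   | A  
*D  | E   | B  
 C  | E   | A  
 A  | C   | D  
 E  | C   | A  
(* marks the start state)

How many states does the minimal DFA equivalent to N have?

2

Every state is reachable, so we keep all 5.
Start with accepting vs non-accepting: {A,B,D} | {C,E}.
The partition is now stable with 2 blocks: {A,B,D} | {C,E}.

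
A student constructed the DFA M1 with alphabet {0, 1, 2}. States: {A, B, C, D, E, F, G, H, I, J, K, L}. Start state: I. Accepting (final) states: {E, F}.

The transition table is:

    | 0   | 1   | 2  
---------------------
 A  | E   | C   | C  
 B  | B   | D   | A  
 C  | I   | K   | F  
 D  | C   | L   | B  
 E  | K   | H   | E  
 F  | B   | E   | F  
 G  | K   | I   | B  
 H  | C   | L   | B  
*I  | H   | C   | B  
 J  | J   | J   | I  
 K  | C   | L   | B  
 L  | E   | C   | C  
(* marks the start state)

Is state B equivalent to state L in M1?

No

Reachable states from the start: {A,B,C,D,E,F,H,I,K,L}. Unreachable: {G,J} — drop them.
Initial partition by acceptance: {E,F} | {A,B,C,D,H,I,K,L}.
Split {E,F} by δ(·,1) → {E} and {F}.
Refine {A,B,C,D,H,I,K,L} on symbol 0: members go to different blocks, giving {B,C,D,H,I,K} and {A,L}.
Refine {B,C,D,H,I,K} on symbol 1: members go to different blocks, giving {B,C,I} and {D,H,K}.
Split {B,C,I} by δ(·,0) → {B,C} and {I}.
On input 0, block {B,C} splits into {B} and {C}.
The partition is now stable with 7 blocks: {E} | {B} | {F} | {A,L} | {D,H,K} | {I} | {C}.
B and L end up in different blocks, so they are distinguishable. For instance, the string '0' is accepted from only L.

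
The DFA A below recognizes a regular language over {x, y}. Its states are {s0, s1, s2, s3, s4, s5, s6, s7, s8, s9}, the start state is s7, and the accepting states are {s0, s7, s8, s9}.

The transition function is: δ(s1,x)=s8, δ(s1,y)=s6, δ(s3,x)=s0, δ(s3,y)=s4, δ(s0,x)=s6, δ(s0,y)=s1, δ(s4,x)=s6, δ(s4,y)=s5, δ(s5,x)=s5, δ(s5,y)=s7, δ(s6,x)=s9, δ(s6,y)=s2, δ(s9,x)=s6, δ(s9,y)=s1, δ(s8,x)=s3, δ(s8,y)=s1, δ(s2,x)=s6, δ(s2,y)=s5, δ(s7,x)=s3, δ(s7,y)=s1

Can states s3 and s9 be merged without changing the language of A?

No

Start with accepting vs non-accepting: {s0,s7,s8,s9} | {s1,s2,s3,s4,s5,s6}.
Split {s1,s2,s3,s4,s5,s6} by δ(·,x) → {s1,s3,s6} and {s2,s4,s5}.
Split {s1,s3,s6} by δ(·,y) → {s3,s6} and {s1}.
Split {s2,s4,s5} by δ(·,x) → {s2,s4} and {s5}.
The partition is now stable with 5 blocks: {s0,s7,s8,s9} | {s3,s6} | {s2,s4} | {s1} | {s5}.
s3 and s9 end up in different blocks, so they are distinguishable. For instance, the string 'ε' is accepted from only s9.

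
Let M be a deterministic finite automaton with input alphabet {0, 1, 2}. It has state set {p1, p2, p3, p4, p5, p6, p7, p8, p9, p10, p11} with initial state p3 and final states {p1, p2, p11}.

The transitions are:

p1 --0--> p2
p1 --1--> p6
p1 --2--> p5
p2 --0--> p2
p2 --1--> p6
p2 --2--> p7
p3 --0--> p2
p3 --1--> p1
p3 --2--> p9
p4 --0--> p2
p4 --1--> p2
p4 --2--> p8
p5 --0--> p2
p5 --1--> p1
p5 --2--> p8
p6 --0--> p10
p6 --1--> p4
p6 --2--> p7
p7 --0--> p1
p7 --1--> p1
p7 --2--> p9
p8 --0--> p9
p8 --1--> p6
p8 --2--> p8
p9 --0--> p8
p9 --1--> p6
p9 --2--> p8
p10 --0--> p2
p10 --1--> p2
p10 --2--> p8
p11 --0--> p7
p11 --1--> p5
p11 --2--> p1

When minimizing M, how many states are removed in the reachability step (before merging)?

BFS from p3 reaches {p1, p2, p3, p4, p5, p6, p7, p8, p9, p10}; the 1 state(s) p11 are never visited.

1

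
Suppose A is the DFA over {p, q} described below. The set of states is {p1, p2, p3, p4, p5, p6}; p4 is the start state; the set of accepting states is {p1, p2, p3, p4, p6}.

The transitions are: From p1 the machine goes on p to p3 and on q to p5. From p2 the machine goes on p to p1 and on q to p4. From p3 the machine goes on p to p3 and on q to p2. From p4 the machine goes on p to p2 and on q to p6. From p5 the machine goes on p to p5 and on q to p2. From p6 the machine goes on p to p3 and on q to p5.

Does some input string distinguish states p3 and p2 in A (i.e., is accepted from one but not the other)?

P0 = {p1,p2,p3,p4,p6} | {p5}.
On input q, block {p1,p2,p3,p4,p6} splits into {p2,p3,p4} and {p1,p6}.
Split {p2,p3,p4} by δ(·,p) → {p3,p4} and {p2}.
Split {p3,p4} by δ(·,p) → {p3} and {p4}.
Stable partition: {p3} | {p5} | {p1,p6} | {p2} | {p4} — 5 equivalence classes.
p3 and p2 end up in different blocks, so they are distinguishable. For instance, the string 'pq' is accepted from only p3.

Yes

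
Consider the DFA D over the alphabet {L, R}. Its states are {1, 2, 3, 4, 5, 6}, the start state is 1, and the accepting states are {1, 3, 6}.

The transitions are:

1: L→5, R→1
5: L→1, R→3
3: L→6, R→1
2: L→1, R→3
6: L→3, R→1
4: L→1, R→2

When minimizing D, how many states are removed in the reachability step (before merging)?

BFS from 1 reaches {1, 3, 5, 6}; the 2 state(s) 2, 4 are never visited.

2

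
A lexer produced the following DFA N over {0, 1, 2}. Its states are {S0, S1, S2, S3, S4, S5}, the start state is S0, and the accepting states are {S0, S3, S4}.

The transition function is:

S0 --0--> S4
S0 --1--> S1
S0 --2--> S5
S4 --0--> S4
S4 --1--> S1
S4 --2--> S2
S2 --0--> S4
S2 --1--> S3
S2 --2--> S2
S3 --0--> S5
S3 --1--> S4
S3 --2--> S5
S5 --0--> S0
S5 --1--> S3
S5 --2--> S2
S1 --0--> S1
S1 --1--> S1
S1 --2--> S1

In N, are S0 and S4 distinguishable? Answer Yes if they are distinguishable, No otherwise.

Every state is reachable, so we keep all 6.
Start with accepting vs non-accepting: {S0,S3,S4} | {S1,S2,S5}.
Split {S0,S3,S4} by δ(·,0) → {S0,S4} and {S3}.
On input 0, block {S1,S2,S5} splits into {S2,S5} and {S1}.
No further refinement is possible. Final partition (4 blocks): {S0,S4} | {S2,S5} | {S3} | {S1}.
S0 and S4 lie in the same block of the stable partition, so they are equivalent — no string distinguishes them.

No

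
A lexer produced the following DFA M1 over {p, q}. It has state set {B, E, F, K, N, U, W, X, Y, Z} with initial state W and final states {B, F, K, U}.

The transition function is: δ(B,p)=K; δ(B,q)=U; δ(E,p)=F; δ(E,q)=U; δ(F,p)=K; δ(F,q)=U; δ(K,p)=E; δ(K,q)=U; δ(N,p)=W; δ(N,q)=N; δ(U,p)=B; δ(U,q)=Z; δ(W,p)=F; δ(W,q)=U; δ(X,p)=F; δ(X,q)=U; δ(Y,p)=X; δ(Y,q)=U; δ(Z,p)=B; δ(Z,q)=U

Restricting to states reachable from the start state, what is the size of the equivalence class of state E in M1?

3

States {N,X,Y} cannot be reached from the start state, so discard them.
P0 = {B,F,K,U} | {E,W,Z}.
Split {B,F,K,U} by δ(·,p) → {B,F,U} and {K}.
Split {B,F,U} by δ(·,p) → {B,F} and {U}.
No further refinement is possible. Final partition (4 blocks): {B,F} | {E,W,Z} | {K} | {U}.
State E belongs to the block {E,W,Z}, which has 3 states.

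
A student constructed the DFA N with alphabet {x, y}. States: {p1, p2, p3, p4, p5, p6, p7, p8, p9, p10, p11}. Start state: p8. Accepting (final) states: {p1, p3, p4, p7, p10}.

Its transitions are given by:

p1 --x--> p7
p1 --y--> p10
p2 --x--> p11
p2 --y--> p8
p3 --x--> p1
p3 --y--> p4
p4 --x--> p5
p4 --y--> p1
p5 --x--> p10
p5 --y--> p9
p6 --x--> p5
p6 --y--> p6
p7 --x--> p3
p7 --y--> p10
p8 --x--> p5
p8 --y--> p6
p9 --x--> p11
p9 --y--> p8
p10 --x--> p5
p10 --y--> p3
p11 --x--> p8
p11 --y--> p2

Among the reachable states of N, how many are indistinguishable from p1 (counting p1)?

P0 = {p1,p3,p4,p7,p10} | {p2,p5,p6,p8,p9,p11}.
Refine {p1,p3,p4,p7,p10} on symbol x: members go to different blocks, giving {p1,p3,p7} and {p4,p10}.
On input x, block {p2,p5,p6,p8,p9,p11} splits into {p2,p6,p8,p9,p11} and {p5}.
On input x, block {p2,p6,p8,p9,p11} splits into {p2,p9,p11} and {p6,p8}.
On input x, block {p2,p9,p11} splits into {p2,p9} and {p11}.
Stable partition: {p1,p3,p7} | {p2,p9} | {p4,p10} | {p5} | {p6,p8} | {p11} — 6 equivalence classes.
The equivalence class containing p1 is {p1,p3,p7}, of size 3.

3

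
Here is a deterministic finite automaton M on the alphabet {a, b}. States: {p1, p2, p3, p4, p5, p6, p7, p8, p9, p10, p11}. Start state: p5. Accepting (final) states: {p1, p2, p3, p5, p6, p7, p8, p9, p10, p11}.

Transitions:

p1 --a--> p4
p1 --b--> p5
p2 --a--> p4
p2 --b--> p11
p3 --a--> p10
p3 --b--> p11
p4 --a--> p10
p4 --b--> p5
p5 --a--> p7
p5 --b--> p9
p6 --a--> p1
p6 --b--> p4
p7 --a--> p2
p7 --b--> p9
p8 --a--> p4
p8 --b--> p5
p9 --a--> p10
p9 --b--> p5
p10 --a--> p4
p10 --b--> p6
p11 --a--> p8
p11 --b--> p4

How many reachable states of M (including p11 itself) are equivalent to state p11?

First remove the unreachable states {p3}; 10 states remain.
Start with accepting vs non-accepting: {p1,p2,p5,p6,p7,p8,p9,p10,p11} | {p4}.
Refine {p1,p2,p5,p6,p7,p8,p9,p10,p11} on symbol a: members go to different blocks, giving {p5,p6,p7,p9,p11} and {p1,p2,p8,p10}.
Split {p5,p6,p7,p9,p11} by δ(·,a) → {p6,p7,p9,p11} and {p5}.
On input b, block {p6,p7,p9,p11} splits into {p6,p11} and {p7} and {p9}.
Refine {p1,p2,p8,p10} on symbol b: members go to different blocks, giving {p1,p8} and {p2,p10}.
The partition is now stable with 7 blocks: {p6,p11} | {p4} | {p1,p8} | {p5} | {p7} | {p9} | {p2,p10}.
State p11 belongs to the block {p6,p11}, which has 2 states.

2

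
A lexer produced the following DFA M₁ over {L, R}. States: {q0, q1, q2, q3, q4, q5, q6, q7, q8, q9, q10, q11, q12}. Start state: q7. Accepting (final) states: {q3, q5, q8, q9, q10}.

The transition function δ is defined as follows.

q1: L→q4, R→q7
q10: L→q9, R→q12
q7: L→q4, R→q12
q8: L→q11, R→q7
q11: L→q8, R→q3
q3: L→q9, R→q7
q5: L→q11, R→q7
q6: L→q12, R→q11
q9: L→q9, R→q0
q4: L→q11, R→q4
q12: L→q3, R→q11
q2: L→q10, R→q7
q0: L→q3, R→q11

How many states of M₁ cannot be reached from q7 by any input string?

5

Starting at q7 and following transitions, the reachable set is {q0, q3, q4, q7, q8, q9, q11, q12}. That leaves q1, q2, q5, q6, q10 unreachable — 5 in total.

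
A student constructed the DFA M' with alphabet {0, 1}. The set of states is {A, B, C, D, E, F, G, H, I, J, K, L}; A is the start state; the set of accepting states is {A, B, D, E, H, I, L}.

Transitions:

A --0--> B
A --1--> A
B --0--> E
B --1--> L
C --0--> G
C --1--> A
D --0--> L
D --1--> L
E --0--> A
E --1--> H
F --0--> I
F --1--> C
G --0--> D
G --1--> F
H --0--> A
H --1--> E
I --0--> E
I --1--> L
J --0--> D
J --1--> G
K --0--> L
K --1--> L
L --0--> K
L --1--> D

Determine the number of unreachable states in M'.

No path from A leads to C, F, G, I, J; the other 7 states are all reachable.

5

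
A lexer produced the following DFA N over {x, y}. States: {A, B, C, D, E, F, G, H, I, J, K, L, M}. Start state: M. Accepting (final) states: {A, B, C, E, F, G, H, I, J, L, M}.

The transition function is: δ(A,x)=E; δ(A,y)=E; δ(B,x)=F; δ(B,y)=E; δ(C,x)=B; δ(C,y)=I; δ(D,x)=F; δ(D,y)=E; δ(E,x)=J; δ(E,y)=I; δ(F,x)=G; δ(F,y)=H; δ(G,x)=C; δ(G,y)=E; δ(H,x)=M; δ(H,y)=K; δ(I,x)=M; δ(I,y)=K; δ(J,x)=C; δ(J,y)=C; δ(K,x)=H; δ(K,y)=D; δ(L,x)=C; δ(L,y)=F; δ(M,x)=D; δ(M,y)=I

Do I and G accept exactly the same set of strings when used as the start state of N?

First remove the unreachable states {A,L}; 11 states remain.
Initial partition by acceptance: {B,C,E,F,G,H,I,J,M} | {D,K}.
On input x, block {B,C,E,F,G,H,I,J,M} splits into {B,C,E,F,G,H,I,J} and {M}.
Refine {B,C,E,F,G,H,I,J} on symbol x: members go to different blocks, giving {B,C,E,F,G,J} and {H,I}.
Split {B,C,E,F,G,J} by δ(·,y) → {B,G,J} and {C,E,F}.
Split {D,K} by δ(·,x) → {D} and {K}.
No further refinement is possible. Final partition (6 blocks): {B,G,J} | {D} | {M} | {H,I} | {C,E,F} | {K}.
I and G end up in different blocks, so they are distinguishable. For instance, the string 'y' is accepted from only G.

No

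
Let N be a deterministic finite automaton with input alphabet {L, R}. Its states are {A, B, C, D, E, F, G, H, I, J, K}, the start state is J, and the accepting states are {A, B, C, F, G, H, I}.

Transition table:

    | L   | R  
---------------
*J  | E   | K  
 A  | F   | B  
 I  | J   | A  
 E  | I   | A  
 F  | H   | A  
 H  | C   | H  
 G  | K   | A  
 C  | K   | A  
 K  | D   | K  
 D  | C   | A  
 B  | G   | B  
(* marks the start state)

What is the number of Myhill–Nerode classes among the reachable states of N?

6

Every state is reachable, so we keep all 11.
Initial partition by acceptance: {A,B,C,F,G,H,I} | {D,E,J,K}.
Split {A,B,C,F,G,H,I} by δ(·,L) → {A,B,F,H} and {C,G,I}.
Split {A,B,F,H} by δ(·,L) → {A,F} and {B,H}.
On input L, block {A,F} splits into {A} and {F}.
Refine {D,E,J,K} on symbol L: members go to different blocks, giving {D,E} and {J,K}.
Stable partition: {A} | {D,E} | {C,G,I} | {B,H} | {F} | {J,K} — 6 equivalence classes.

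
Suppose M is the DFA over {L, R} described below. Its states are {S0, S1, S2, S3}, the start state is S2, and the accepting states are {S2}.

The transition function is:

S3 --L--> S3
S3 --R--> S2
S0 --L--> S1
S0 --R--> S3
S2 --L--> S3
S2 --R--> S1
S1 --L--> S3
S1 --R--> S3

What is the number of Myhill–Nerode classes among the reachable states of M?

3

Reachable states from the start: {S1,S2,S3}. Unreachable: {S0} — drop them.
Initial partition by acceptance: {S2} | {S1,S3}.
Refine {S1,S3} on symbol R: members go to different blocks, giving {S1} and {S3}.
The partition is now stable with 3 blocks: {S2} | {S1} | {S3}.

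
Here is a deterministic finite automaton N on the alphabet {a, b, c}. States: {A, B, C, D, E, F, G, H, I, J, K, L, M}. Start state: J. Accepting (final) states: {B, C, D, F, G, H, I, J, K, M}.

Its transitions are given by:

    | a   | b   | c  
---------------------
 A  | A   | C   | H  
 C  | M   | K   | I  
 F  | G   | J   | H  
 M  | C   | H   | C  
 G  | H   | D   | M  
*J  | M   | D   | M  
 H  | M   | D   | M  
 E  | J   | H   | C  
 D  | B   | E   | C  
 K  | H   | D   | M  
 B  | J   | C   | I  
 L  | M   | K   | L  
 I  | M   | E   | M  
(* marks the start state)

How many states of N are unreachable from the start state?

No path from J leads to A, F, G, L; the other 9 states are all reachable.

4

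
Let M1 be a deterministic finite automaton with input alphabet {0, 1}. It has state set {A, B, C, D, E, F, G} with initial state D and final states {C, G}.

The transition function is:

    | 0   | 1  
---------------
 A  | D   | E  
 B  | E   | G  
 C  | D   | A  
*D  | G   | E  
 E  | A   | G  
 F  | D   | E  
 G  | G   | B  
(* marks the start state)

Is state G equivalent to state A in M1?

Reachable states from the start: {A,B,D,E,G}. Unreachable: {C,F} — drop them.
Initial partition by acceptance: {G} | {A,B,D,E}.
Refine {A,B,D,E} on symbol 0: members go to different blocks, giving {A,B,E} and {D}.
Split {A,B,E} by δ(·,0) → {B,E} and {A}.
On input 0, block {B,E} splits into {B} and {E}.
The partition is now stable with 5 blocks: {G} | {B} | {D} | {A} | {E}.
G and A end up in different blocks, so they are distinguishable. For instance, the string 'ε' is accepted from only G.

No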